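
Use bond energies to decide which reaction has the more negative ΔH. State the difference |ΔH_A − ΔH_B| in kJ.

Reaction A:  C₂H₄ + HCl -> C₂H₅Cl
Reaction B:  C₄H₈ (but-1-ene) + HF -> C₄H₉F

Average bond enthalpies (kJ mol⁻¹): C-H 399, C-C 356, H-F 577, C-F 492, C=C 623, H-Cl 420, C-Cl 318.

Reaction B, by 17 kJ

Reaction A:
  Bonds broken (reactants):
    C-H: 4 × 399 = 1596
    C=C: 1 × 623 = 623
    H-Cl: 1 × 420 = 420
    Σ(broken) = 2639 kJ
  Bonds formed (products):
    C-C: 1 × 356 = 356
    C-Cl: 1 × 318 = 318
    C-H: 5 × 399 = 1995
    Σ(formed) = 2669 kJ
  ΔH_A = 2639 − 2669 = −30 kJ
Reaction B:
  Bonds broken (reactants):
    C-C: 2 × 356 = 712
    C-H: 8 × 399 = 3192
    C=C: 1 × 623 = 623
    H-F: 1 × 577 = 577
    Σ(broken) = 5104 kJ
  Bonds formed (products):
    C-C: 3 × 356 = 1068
    C-F: 1 × 492 = 492
    C-H: 9 × 399 = 3591
    Σ(formed) = 5151 kJ
  ΔH_B = 5104 − 5151 = −47 kJ
ΔH_A − ΔH_B = +17 kJ, so reaction B has the more negative ΔH; |ΔH_A − ΔH_B| = 17 kJ.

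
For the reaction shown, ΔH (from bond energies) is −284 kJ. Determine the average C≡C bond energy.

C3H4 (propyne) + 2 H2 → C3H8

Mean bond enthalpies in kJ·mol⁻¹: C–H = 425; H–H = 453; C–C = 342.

D(C≡C) ≈ 852 kJ/mol

Let D be the C≡C bond energy.
Σ(broken) = 1×D + 1×342 + 4×425 + 2×453 = 2948 + D
Σ(formed) = 2×342 + 8×425 = 4084
ΔH = Σ(broken) − Σ(formed) = (2948 + D) − (4084) = −1136 + D
Setting this equal to −284 kJ gives D = 852 kJ/mol.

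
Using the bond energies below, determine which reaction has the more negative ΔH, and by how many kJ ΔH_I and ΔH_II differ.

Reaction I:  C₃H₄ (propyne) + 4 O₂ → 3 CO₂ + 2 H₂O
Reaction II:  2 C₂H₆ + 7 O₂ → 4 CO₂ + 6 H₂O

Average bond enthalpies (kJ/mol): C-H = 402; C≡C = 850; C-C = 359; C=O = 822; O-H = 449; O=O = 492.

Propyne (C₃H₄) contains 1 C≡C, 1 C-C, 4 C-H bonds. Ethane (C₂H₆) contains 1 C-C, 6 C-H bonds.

Reaction II, by 1035 kJ

Reaction I:
  Bonds broken (reactants):
    C≡C: 1 × 850 = 850
    C-C: 1 × 359 = 359
    C-H: 4 × 402 = 1608
    O=O: 4 × 492 = 1968
    Σ(broken) = 4785 kJ
  Bonds formed (products):
    C=O: 6 × 822 = 4932
    O-H: 4 × 449 = 1796
    Σ(formed) = 6728 kJ
  ΔH_I = 4785 − 6728 = −1943 kJ
Reaction II:
  Bonds broken (reactants):
    C-C: 2 × 359 = 718
    C-H: 12 × 402 = 4824
    O=O: 7 × 492 = 3444
    Σ(broken) = 8986 kJ
  Bonds formed (products):
    C=O: 8 × 822 = 6576
    O-H: 12 × 449 = 5388
    Σ(formed) = 11964 kJ
  ΔH_II = 8986 − 11964 = −2978 kJ
ΔH_I − ΔH_II = +1035 kJ, so reaction II has the more negative ΔH; |ΔH_I − ΔH_II| = 1035 kJ.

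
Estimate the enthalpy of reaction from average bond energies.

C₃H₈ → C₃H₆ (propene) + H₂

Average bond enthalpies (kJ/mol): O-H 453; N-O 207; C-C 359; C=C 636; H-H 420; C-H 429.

ΔH ≈ +161 kJ

Bonds broken (reactants):
  C-C: 2 × 359 = 718
  C-H: 8 × 429 = 3432
  Σ(broken) = 4150 kJ
Bonds formed (products):
  C-C: 1 × 359 = 359
  C-H: 6 × 429 = 2574
  C=C: 1 × 636 = 636
  H-H: 1 × 420 = 420
  Σ(formed) = 3989 kJ
ΔH = Σ(broken) − Σ(formed) = 4150 − 3989 = +161 kJ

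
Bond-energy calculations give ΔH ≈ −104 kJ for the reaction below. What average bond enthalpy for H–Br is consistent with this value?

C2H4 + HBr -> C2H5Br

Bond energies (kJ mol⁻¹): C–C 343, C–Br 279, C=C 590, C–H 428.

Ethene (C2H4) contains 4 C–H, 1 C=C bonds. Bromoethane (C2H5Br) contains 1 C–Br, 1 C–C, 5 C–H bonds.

D(H–Br) ≈ 356 kJ/mol

Let D be the H–Br bond energy.
Σ(broken) = 4×428 + 1×590 + 1×D = 2302 + D
Σ(formed) = 1×279 + 1×343 + 5×428 = 2762
ΔH = Σ(broken) − Σ(formed) = (2302 + D) − (2762) = −460 + D
Setting this equal to −104 kJ gives D = 356 kJ/mol.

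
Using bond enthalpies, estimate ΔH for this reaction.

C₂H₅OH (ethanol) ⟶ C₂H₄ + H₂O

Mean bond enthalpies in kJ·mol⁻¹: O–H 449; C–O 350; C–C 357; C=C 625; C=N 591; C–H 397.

ΔH ≈ +30 kJ

Bonds broken (reactants):
  C–C: 1 × 357 = 357
  C–H: 5 × 397 = 1985
  C–O: 1 × 350 = 350
  O–H: 1 × 449 = 449
  Σ(broken) = 3141 kJ
Bonds formed (products):
  C–H: 4 × 397 = 1588
  C=C: 1 × 625 = 625
  O–H: 2 × 449 = 898
  Σ(formed) = 3111 kJ
ΔH = Σ(broken) − Σ(formed) = 3141 − 3111 = +30 kJ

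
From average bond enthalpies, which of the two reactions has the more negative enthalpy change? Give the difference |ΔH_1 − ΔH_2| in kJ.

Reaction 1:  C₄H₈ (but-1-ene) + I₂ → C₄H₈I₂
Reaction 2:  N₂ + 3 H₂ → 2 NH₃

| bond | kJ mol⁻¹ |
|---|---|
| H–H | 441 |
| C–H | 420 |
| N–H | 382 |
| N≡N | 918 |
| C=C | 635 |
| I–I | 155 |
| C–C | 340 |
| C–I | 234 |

Reaction 1:
  Bonds broken (reactants):
    C–C: 2 × 340 = 680
    C–H: 8 × 420 = 3360
    C=C: 1 × 635 = 635
    I–I: 1 × 155 = 155
    Σ(broken) = 4830 kJ
  Bonds formed (products):
    C–C: 3 × 340 = 1020
    C–H: 8 × 420 = 3360
    C–I: 2 × 234 = 468
    Σ(formed) = 4848 kJ
  ΔH_1 = 4830 − 4848 = −18 kJ
Reaction 2:
  Bonds broken (reactants):
    H–H: 3 × 441 = 1323
    N≡N: 1 × 918 = 918
    Σ(broken) = 2241 kJ
  Bonds formed (products):
    N–H: 6 × 382 = 2292
    Σ(formed) = 2292 kJ
  ΔH_2 = 2241 − 2292 = −51 kJ
ΔH_1 − ΔH_2 = +33 kJ, so reaction 2 has the more negative ΔH; |ΔH_1 − ΔH_2| = 33 kJ.

Reaction 2, by 33 kJ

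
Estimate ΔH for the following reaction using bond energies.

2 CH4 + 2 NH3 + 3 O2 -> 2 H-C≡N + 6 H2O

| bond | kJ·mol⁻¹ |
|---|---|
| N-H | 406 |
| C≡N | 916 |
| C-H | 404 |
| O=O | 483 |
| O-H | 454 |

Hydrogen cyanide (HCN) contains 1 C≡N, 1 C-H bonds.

Bonds broken (reactants):
  C-H: 8 × 404 = 3232
  N-H: 6 × 406 = 2436
  O=O: 3 × 483 = 1449
  Σ(broken) = 7117 kJ
Bonds formed (products):
  C≡N: 2 × 916 = 1832
  C-H: 2 × 404 = 808
  O-H: 12 × 454 = 5448
  Σ(formed) = 8088 kJ
ΔH = Σ(broken) − Σ(formed) = 7117 − 8088 = −971 kJ

ΔH ≈ −971 kJ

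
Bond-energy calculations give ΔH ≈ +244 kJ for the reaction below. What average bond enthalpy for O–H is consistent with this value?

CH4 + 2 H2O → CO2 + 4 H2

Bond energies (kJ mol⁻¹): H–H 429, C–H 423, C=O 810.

Let D be the O–H bond energy.
Σ(broken) = 4×423 + 4×D = 1692 + 4D
Σ(formed) = 2×810 + 4×429 = 3336
ΔH = Σ(broken) − Σ(formed) = (1692 + 4D) − (3336) = −1644 + 4D
Setting this equal to +244 kJ gives 4D = 1888, so D = 472 kJ/mol.

D(O–H) ≈ 472 kJ/mol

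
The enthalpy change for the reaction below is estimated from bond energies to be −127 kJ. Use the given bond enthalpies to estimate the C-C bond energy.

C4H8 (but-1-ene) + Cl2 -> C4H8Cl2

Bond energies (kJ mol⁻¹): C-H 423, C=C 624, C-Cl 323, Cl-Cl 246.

Let D be the C-C bond energy.
Σ(broken) = 2×D + 8×423 + 1×624 + 1×246 = 4254 + 2D
Σ(formed) = 3×D + 2×323 + 8×423 = 4030 + 3D
ΔH = Σ(broken) − Σ(formed) = (4254 + 2D) − (4030 + 3D) = +224 − D
Setting this equal to −127 kJ gives D = 351 kJ/mol.

D(C-C) ≈ 351 kJ/mol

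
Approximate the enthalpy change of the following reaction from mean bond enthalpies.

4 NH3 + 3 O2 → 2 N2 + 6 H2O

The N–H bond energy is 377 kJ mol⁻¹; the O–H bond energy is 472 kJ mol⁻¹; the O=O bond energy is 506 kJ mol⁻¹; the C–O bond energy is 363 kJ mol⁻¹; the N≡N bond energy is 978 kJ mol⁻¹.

ΔH ≈ −1578 kJ

Bonds broken (reactants):
  N–H: 12 × 377 = 4524
  O=O: 3 × 506 = 1518
  Σ(broken) = 6042 kJ
Bonds formed (products):
  N≡N: 2 × 978 = 1956
  O–H: 12 × 472 = 5664
  Σ(formed) = 7620 kJ
ΔH = Σ(broken) − Σ(formed) = 6042 − 7620 = −1578 kJ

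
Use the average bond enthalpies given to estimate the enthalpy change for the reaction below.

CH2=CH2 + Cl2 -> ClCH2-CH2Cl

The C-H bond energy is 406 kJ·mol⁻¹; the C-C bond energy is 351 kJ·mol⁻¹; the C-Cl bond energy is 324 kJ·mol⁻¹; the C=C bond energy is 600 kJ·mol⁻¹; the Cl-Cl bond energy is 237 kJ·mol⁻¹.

Bonds broken (reactants):
  C-H: 4 × 406 = 1624
  C=C: 1 × 600 = 600
  Cl-Cl: 1 × 237 = 237
  Σ(broken) = 2461 kJ
Bonds formed (products):
  C-C: 1 × 351 = 351
  C-Cl: 2 × 324 = 648
  C-H: 4 × 406 = 1624
  Σ(formed) = 2623 kJ
ΔH = Σ(broken) − Σ(formed) = 2461 − 2623 = −162 kJ

ΔH ≈ −162 kJ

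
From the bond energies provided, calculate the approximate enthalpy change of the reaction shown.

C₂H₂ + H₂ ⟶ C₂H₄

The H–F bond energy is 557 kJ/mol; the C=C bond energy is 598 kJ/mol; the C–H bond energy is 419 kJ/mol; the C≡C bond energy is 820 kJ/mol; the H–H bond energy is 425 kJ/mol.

ΔH ≈ −191 kJ

Bonds broken (reactants):
  C≡C: 1 × 820 = 820
  C–H: 2 × 419 = 838
  H–H: 1 × 425 = 425
  Σ(broken) = 2083 kJ
Bonds formed (products):
  C–H: 4 × 419 = 1676
  C=C: 1 × 598 = 598
  Σ(formed) = 2274 kJ
ΔH = Σ(broken) − Σ(formed) = 2083 − 2274 = −191 kJ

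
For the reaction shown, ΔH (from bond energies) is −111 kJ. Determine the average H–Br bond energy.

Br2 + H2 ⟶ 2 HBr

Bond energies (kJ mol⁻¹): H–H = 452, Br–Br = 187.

D(H–Br) ≈ 375 kJ/mol

Let D be the H–Br bond energy.
Σ(broken) = 1×187 + 1×452 = 639
Σ(formed) = 2×D = 2D
ΔH = Σ(broken) − Σ(formed) = (639) − (2D) = +639 − 2D
Setting this equal to −111 kJ gives 2D = 750, so D = 375 kJ/mol.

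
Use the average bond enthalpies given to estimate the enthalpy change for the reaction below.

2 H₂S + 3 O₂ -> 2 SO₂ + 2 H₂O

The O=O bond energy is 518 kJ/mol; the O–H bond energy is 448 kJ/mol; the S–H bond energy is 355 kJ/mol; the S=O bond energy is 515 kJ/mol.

ΔH ≈ −878 kJ

Bonds broken (reactants):
  O=O: 3 × 518 = 1554
  S–H: 4 × 355 = 1420
  Σ(broken) = 2974 kJ
Bonds formed (products):
  O–H: 4 × 448 = 1792
  S=O: 4 × 515 = 2060
  Σ(formed) = 3852 kJ
ΔH = Σ(broken) − Σ(formed) = 2974 − 3852 = −878 kJ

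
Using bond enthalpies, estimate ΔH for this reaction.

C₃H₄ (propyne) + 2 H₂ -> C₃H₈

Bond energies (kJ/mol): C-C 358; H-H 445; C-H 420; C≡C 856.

ΔH ≈ −292 kJ

Bonds broken (reactants):
  C≡C: 1 × 856 = 856
  C-C: 1 × 358 = 358
  C-H: 4 × 420 = 1680
  H-H: 2 × 445 = 890
  Σ(broken) = 3784 kJ
Bonds formed (products):
  C-C: 2 × 358 = 716
  C-H: 8 × 420 = 3360
  Σ(formed) = 4076 kJ
ΔH = Σ(broken) − Σ(formed) = 3784 − 4076 = −292 kJ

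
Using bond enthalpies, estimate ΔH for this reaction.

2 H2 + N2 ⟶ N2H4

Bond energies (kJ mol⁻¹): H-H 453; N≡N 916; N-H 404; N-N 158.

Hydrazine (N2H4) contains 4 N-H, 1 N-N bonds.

Bonds broken (reactants):
  H-H: 2 × 453 = 906
  N≡N: 1 × 916 = 916
  Σ(broken) = 1822 kJ
Bonds formed (products):
  N-H: 4 × 404 = 1616
  N-N: 1 × 158 = 158
  Σ(formed) = 1774 kJ
ΔH = Σ(broken) − Σ(formed) = 1822 − 1774 = +48 kJ

ΔH ≈ +48 kJ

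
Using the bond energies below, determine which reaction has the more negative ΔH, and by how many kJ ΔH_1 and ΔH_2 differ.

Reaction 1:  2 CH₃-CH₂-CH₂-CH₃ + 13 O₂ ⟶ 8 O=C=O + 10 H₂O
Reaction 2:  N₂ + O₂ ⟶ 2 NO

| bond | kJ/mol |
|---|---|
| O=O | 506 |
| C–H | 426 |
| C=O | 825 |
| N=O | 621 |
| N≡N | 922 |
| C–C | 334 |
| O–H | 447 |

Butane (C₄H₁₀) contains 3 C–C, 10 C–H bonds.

Reaction 1:
  Bonds broken (reactants):
    C–C: 6 × 334 = 2004
    C–H: 20 × 426 = 8520
    O=O: 13 × 506 = 6578
    Σ(broken) = 17102 kJ
  Bonds formed (products):
    C=O: 16 × 825 = 13200
    O–H: 20 × 447 = 8940
    Σ(formed) = 22140 kJ
  ΔH_1 = 17102 − 22140 = −5038 kJ
Reaction 2:
  Bonds broken (reactants):
    N≡N: 1 × 922 = 922
    O=O: 1 × 506 = 506
    Σ(broken) = 1428 kJ
  Bonds formed (products):
    N=O: 2 × 621 = 1242
    Σ(formed) = 1242 kJ
  ΔH_2 = 1428 − 1242 = +186 kJ
ΔH_1 − ΔH_2 = −5224 kJ, so reaction 1 has the more negative ΔH; |ΔH_1 − ΔH_2| = 5224 kJ.

Reaction 1, by 5224 kJ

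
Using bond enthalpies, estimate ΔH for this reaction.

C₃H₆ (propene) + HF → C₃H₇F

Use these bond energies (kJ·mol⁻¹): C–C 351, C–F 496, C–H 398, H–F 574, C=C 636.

Bonds broken (reactants):
  C–C: 1 × 351 = 351
  C–H: 6 × 398 = 2388
  C=C: 1 × 636 = 636
  H–F: 1 × 574 = 574
  Σ(broken) = 3949 kJ
Bonds formed (products):
  C–C: 2 × 351 = 702
  C–F: 1 × 496 = 496
  C–H: 7 × 398 = 2786
  Σ(formed) = 3984 kJ
ΔH = Σ(broken) − Σ(formed) = 3949 − 3984 = −35 kJ

ΔH ≈ −35 kJ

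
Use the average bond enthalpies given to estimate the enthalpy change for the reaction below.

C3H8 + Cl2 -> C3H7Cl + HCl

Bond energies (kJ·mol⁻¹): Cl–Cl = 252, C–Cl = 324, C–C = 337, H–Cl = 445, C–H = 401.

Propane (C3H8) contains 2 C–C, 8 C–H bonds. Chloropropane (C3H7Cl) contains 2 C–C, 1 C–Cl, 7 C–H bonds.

ΔH ≈ −116 kJ

Bonds broken (reactants):
  C–C: 2 × 337 = 674
  C–H: 8 × 401 = 3208
  Cl–Cl: 1 × 252 = 252
  Σ(broken) = 4134 kJ
Bonds formed (products):
  C–C: 2 × 337 = 674
  C–Cl: 1 × 324 = 324
  C–H: 7 × 401 = 2807
  H–Cl: 1 × 445 = 445
  Σ(formed) = 4250 kJ
ΔH = Σ(broken) − Σ(formed) = 4134 − 4250 = −116 kJ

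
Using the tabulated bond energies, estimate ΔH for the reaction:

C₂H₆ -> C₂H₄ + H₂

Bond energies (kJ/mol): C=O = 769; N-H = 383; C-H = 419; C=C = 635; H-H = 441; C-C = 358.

Bonds broken (reactants):
  C-C: 1 × 358 = 358
  C-H: 6 × 419 = 2514
  Σ(broken) = 2872 kJ
Bonds formed (products):
  C-H: 4 × 419 = 1676
  C=C: 1 × 635 = 635
  H-H: 1 × 441 = 441
  Σ(formed) = 2752 kJ
ΔH = Σ(broken) − Σ(formed) = 2872 − 2752 = +120 kJ

ΔH ≈ +120 kJ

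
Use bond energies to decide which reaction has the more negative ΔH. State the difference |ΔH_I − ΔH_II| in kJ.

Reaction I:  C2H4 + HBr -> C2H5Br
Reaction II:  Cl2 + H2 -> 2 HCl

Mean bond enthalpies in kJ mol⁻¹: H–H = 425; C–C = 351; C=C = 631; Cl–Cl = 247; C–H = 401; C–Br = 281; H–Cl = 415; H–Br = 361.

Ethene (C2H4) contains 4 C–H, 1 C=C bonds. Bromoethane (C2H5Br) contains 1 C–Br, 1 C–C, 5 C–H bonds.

Reaction II, by 117 kJ

Reaction I:
  Bonds broken (reactants):
    C–H: 4 × 401 = 1604
    C=C: 1 × 631 = 631
    H–Br: 1 × 361 = 361
    Σ(broken) = 2596 kJ
  Bonds formed (products):
    C–Br: 1 × 281 = 281
    C–C: 1 × 351 = 351
    C–H: 5 × 401 = 2005
    Σ(formed) = 2637 kJ
  ΔH_I = 2596 − 2637 = −41 kJ
Reaction II:
  Bonds broken (reactants):
    Cl–Cl: 1 × 247 = 247
    H–H: 1 × 425 = 425
    Σ(broken) = 672 kJ
  Bonds formed (products):
    H–Cl: 2 × 415 = 830
    Σ(formed) = 830 kJ
  ΔH_II = 672 − 830 = −158 kJ
ΔH_I − ΔH_II = +117 kJ, so reaction II has the more negative ΔH; |ΔH_I − ΔH_II| = 117 kJ.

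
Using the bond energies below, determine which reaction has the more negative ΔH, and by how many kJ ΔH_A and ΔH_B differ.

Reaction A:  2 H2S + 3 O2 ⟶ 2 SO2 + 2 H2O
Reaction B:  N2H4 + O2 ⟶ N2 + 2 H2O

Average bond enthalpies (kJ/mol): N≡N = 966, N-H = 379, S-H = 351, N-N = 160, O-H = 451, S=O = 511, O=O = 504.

Reaction A:
  Bonds broken (reactants):
    O=O: 3 × 504 = 1512
    S-H: 4 × 351 = 1404
    Σ(broken) = 2916 kJ
  Bonds formed (products):
    O-H: 4 × 451 = 1804
    S=O: 4 × 511 = 2044
    Σ(formed) = 3848 kJ
  ΔH_A = 2916 − 3848 = −932 kJ
Reaction B:
  Bonds broken (reactants):
    N-H: 4 × 379 = 1516
    N-N: 1 × 160 = 160
    O=O: 1 × 504 = 504
    Σ(broken) = 2180 kJ
  Bonds formed (products):
    N≡N: 1 × 966 = 966
    O-H: 4 × 451 = 1804
    Σ(formed) = 2770 kJ
  ΔH_B = 2180 − 2770 = −590 kJ
ΔH_A − ΔH_B = −342 kJ, so reaction A has the more negative ΔH; |ΔH_A − ΔH_B| = 342 kJ.

Reaction A, by 342 kJ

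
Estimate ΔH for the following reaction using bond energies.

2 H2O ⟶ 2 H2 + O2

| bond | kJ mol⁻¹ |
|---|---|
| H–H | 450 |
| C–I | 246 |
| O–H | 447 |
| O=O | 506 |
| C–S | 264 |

ΔH ≈ +382 kJ

Bonds broken (reactants):
  O–H: 4 × 447 = 1788
  Σ(broken) = 1788 kJ
Bonds formed (products):
  H–H: 2 × 450 = 900
  O=O: 1 × 506 = 506
  Σ(formed) = 1406 kJ
ΔH = Σ(broken) − Σ(formed) = 1788 − 1406 = +382 kJ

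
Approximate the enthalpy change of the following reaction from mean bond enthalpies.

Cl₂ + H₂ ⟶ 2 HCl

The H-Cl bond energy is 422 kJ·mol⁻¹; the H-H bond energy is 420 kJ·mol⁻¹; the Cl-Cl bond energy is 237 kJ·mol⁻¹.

ΔH ≈ −187 kJ

Bonds broken (reactants):
  Cl-Cl: 1 × 237 = 237
  H-H: 1 × 420 = 420
  Σ(broken) = 657 kJ
Bonds formed (products):
  H-Cl: 2 × 422 = 844
  Σ(formed) = 844 kJ
ΔH = Σ(broken) − Σ(formed) = 657 − 844 = −187 kJ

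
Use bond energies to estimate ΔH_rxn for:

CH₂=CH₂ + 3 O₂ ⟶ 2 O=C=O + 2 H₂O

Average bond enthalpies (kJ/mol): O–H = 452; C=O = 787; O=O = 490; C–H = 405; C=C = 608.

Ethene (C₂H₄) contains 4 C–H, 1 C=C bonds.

Bonds broken (reactants):
  C–H: 4 × 405 = 1620
  C=C: 1 × 608 = 608
  O=O: 3 × 490 = 1470
  Σ(broken) = 3698 kJ
Bonds formed (products):
  C=O: 4 × 787 = 3148
  O–H: 4 × 452 = 1808
  Σ(formed) = 4956 kJ
ΔH = Σ(broken) − Σ(formed) = 3698 − 4956 = −1258 kJ

ΔH ≈ −1258 kJ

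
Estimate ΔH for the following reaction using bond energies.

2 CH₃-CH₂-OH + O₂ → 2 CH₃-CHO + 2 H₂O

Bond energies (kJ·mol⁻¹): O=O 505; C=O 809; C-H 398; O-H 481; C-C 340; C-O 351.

Bonds broken (reactants):
  C-C: 2 × 340 = 680
  C-H: 10 × 398 = 3980
  C-O: 2 × 351 = 702
  O-H: 2 × 481 = 962
  O=O: 1 × 505 = 505
  Σ(broken) = 6829 kJ
Bonds formed (products):
  C-C: 2 × 340 = 680
  C-H: 8 × 398 = 3184
  C=O: 2 × 809 = 1618
  O-H: 4 × 481 = 1924
  Σ(formed) = 7406 kJ
ΔH = Σ(broken) − Σ(formed) = 6829 − 7406 = −577 kJ

ΔH ≈ −577 kJ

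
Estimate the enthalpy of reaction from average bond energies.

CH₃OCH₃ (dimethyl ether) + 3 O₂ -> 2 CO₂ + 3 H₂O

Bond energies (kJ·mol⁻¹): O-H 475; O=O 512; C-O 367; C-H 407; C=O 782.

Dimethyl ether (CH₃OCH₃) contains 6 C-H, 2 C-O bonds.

ΔH ≈ −1266 kJ

Bonds broken (reactants):
  C-H: 6 × 407 = 2442
  C-O: 2 × 367 = 734
  O=O: 3 × 512 = 1536
  Σ(broken) = 4712 kJ
Bonds formed (products):
  C=O: 4 × 782 = 3128
  O-H: 6 × 475 = 2850
  Σ(formed) = 5978 kJ
ΔH = Σ(broken) − Σ(formed) = 4712 − 5978 = −1266 kJ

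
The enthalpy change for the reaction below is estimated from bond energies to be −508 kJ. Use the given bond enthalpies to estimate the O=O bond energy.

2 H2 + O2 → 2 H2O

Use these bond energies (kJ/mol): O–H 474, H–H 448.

D(O=O) ≈ 492 kJ/mol

Let D be the O=O bond energy.
Σ(broken) = 2×448 + 1×D = 896 + D
Σ(formed) = 4×474 = 1896
ΔH = Σ(broken) − Σ(formed) = (896 + D) − (1896) = −1000 + D
Setting this equal to −508 kJ gives D = 492 kJ/mol.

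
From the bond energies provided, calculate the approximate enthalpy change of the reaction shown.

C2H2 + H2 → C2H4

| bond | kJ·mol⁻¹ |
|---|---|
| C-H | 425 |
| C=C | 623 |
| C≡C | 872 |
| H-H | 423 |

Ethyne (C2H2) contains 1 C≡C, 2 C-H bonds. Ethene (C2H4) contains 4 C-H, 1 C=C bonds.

ΔH ≈ −178 kJ

Bonds broken (reactants):
  C≡C: 1 × 872 = 872
  C-H: 2 × 425 = 850
  H-H: 1 × 423 = 423
  Σ(broken) = 2145 kJ
Bonds formed (products):
  C-H: 4 × 425 = 1700
  C=C: 1 × 623 = 623
  Σ(formed) = 2323 kJ
ΔH = Σ(broken) − Σ(formed) = 2145 − 2323 = −178 kJ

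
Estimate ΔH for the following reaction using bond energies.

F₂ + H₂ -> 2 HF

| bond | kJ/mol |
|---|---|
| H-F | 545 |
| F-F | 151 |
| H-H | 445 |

ΔH ≈ −494 kJ

Bonds broken (reactants):
  F-F: 1 × 151 = 151
  H-H: 1 × 445 = 445
  Σ(broken) = 596 kJ
Bonds formed (products):
  H-F: 2 × 545 = 1090
  Σ(formed) = 1090 kJ
ΔH = Σ(broken) − Σ(formed) = 596 − 1090 = −494 kJ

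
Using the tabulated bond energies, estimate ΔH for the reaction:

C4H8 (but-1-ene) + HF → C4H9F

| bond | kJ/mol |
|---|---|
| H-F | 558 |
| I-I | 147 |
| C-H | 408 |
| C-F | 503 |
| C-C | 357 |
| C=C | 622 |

ΔH ≈ −88 kJ

Bonds broken (reactants):
  C-C: 2 × 357 = 714
  C-H: 8 × 408 = 3264
  C=C: 1 × 622 = 622
  H-F: 1 × 558 = 558
  Σ(broken) = 5158 kJ
Bonds formed (products):
  C-C: 3 × 357 = 1071
  C-F: 1 × 503 = 503
  C-H: 9 × 408 = 3672
  Σ(formed) = 5246 kJ
ΔH = Σ(broken) − Σ(formed) = 5158 − 5246 = −88 kJ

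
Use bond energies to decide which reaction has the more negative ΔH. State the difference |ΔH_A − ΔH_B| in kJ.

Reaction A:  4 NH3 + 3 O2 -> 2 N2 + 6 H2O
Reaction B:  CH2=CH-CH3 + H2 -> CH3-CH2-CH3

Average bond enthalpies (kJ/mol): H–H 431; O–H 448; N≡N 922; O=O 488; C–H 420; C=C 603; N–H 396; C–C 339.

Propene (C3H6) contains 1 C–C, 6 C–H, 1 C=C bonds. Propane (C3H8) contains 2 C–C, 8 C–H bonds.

Reaction A, by 859 kJ

Reaction A:
  Bonds broken (reactants):
    N–H: 12 × 396 = 4752
    O=O: 3 × 488 = 1464
    Σ(broken) = 6216 kJ
  Bonds formed (products):
    N≡N: 2 × 922 = 1844
    O–H: 12 × 448 = 5376
    Σ(formed) = 7220 kJ
  ΔH_A = 6216 − 7220 = −1004 kJ
Reaction B:
  Bonds broken (reactants):
    C–C: 1 × 339 = 339
    C–H: 6 × 420 = 2520
    C=C: 1 × 603 = 603
    H–H: 1 × 431 = 431
    Σ(broken) = 3893 kJ
  Bonds formed (products):
    C–C: 2 × 339 = 678
    C–H: 8 × 420 = 3360
    Σ(formed) = 4038 kJ
  ΔH_B = 3893 − 4038 = −145 kJ
ΔH_A − ΔH_B = −859 kJ, so reaction A has the more negative ΔH; |ΔH_A − ΔH_B| = 859 kJ.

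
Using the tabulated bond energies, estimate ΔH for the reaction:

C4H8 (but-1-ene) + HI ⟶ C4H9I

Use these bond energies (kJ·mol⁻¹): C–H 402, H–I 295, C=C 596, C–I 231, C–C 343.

Bonds broken (reactants):
  C–C: 2 × 343 = 686
  C–H: 8 × 402 = 3216
  C=C: 1 × 596 = 596
  H–I: 1 × 295 = 295
  Σ(broken) = 4793 kJ
Bonds formed (products):
  C–C: 3 × 343 = 1029
  C–H: 9 × 402 = 3618
  C–I: 1 × 231 = 231
  Σ(formed) = 4878 kJ
ΔH = Σ(broken) − Σ(formed) = 4793 − 4878 = −85 kJ

ΔH ≈ −85 kJ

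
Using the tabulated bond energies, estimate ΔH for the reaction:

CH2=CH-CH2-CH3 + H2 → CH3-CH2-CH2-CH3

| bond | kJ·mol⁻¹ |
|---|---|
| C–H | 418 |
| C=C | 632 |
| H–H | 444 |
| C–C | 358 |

ΔH ≈ −118 kJ

Bonds broken (reactants):
  C–C: 2 × 358 = 716
  C–H: 8 × 418 = 3344
  C=C: 1 × 632 = 632
  H–H: 1 × 444 = 444
  Σ(broken) = 5136 kJ
Bonds formed (products):
  C–C: 3 × 358 = 1074
  C–H: 10 × 418 = 4180
  Σ(formed) = 5254 kJ
ΔH = Σ(broken) − Σ(formed) = 5136 − 5254 = −118 kJ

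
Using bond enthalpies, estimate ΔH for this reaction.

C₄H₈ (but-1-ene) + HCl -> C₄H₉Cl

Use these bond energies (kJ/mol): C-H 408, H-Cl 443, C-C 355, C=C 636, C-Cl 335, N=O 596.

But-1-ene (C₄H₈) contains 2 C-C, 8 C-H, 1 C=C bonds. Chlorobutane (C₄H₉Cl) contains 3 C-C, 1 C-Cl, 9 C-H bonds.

ΔH ≈ −19 kJ

Bonds broken (reactants):
  C-C: 2 × 355 = 710
  C-H: 8 × 408 = 3264
  C=C: 1 × 636 = 636
  H-Cl: 1 × 443 = 443
  Σ(broken) = 5053 kJ
Bonds formed (products):
  C-C: 3 × 355 = 1065
  C-Cl: 1 × 335 = 335
  C-H: 9 × 408 = 3672
  Σ(formed) = 5072 kJ
ΔH = Σ(broken) − Σ(formed) = 5053 − 5072 = −19 kJ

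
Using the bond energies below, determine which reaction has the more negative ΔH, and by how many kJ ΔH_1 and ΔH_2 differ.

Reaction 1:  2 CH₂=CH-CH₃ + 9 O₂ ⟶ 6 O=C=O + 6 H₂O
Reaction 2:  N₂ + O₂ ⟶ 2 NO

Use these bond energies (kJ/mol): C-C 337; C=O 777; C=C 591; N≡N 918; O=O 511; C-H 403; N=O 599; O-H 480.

Reaction 1, by 4024 kJ

Reaction 1:
  Bonds broken (reactants):
    C-C: 2 × 337 = 674
    C-H: 12 × 403 = 4836
    C=C: 2 × 591 = 1182
    O=O: 9 × 511 = 4599
    Σ(broken) = 11291 kJ
  Bonds formed (products):
    C=O: 12 × 777 = 9324
    O-H: 12 × 480 = 5760
    Σ(formed) = 15084 kJ
  ΔH_1 = 11291 − 15084 = −3793 kJ
Reaction 2:
  Bonds broken (reactants):
    N≡N: 1 × 918 = 918
    O=O: 1 × 511 = 511
    Σ(broken) = 1429 kJ
  Bonds formed (products):
    N=O: 2 × 599 = 1198
    Σ(formed) = 1198 kJ
  ΔH_2 = 1429 − 1198 = +231 kJ
ΔH_1 − ΔH_2 = −4024 kJ, so reaction 1 has the more negative ΔH; |ΔH_1 − ΔH_2| = 4024 kJ.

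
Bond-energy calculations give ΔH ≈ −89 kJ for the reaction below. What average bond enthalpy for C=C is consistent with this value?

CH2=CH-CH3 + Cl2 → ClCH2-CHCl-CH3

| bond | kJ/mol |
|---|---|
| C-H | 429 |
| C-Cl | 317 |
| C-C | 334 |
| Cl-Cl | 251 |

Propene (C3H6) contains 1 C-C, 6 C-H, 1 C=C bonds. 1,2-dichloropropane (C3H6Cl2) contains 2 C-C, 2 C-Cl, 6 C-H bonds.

Let D be the C=C bond energy.
Σ(broken) = 1×334 + 6×429 + 1×D + 1×251 = 3159 + D
Σ(formed) = 2×334 + 2×317 + 6×429 = 3876
ΔH = Σ(broken) − Σ(formed) = (3159 + D) − (3876) = −717 + D
Setting this equal to −89 kJ gives D = 628 kJ/mol.

D(C=C) ≈ 628 kJ/mol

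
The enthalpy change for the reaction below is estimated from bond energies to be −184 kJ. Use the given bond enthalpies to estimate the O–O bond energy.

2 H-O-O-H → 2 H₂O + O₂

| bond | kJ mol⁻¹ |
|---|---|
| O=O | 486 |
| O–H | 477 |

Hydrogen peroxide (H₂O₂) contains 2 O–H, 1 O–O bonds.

Let D be the O–O bond energy.
Σ(broken) = 4×477 + 2×D = 1908 + 2D
Σ(formed) = 4×477 + 1×486 = 2394
ΔH = Σ(broken) − Σ(formed) = (1908 + 2D) − (2394) = −486 + 2D
Setting this equal to −184 kJ gives 2D = 302, so D = 151 kJ/mol.

D(O–O) ≈ 151 kJ/mol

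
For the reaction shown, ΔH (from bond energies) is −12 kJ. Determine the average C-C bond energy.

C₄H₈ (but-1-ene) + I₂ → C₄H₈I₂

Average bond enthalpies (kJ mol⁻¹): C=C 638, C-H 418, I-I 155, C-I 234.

D(C-C) ≈ 337 kJ/mol

Let D be the C-C bond energy.
Σ(broken) = 2×D + 8×418 + 1×638 + 1×155 = 4137 + 2D
Σ(formed) = 3×D + 8×418 + 2×234 = 3812 + 3D
ΔH = Σ(broken) − Σ(formed) = (4137 + 2D) − (3812 + 3D) = +325 − D
Setting this equal to −12 kJ gives D = 337 kJ/mol.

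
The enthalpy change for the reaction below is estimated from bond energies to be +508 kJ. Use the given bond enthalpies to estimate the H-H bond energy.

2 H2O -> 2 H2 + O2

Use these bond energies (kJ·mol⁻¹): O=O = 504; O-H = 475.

Let D be the H-H bond energy.
Σ(broken) = 4×475 = 1900
Σ(formed) = 2×D + 1×504 = 504 + 2D
ΔH = Σ(broken) − Σ(formed) = (1900) − (504 + 2D) = +1396 − 2D
Setting this equal to +508 kJ gives 2D = 888, so D = 444 kJ/mol.

D(H-H) ≈ 444 kJ/mol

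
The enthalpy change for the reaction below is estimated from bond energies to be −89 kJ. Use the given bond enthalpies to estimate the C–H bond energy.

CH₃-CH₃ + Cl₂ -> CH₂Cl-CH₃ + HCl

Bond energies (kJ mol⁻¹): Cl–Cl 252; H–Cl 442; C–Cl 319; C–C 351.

D(C–H) ≈ 420 kJ/mol

Let D be the C–H bond energy.
Σ(broken) = 1×351 + 6×D + 1×252 = 603 + 6D
Σ(formed) = 1×351 + 1×319 + 5×D + 1×442 = 1112 + 5D
ΔH = Σ(broken) − Σ(formed) = (603 + 6D) − (1112 + 5D) = −509 + D
Setting this equal to −89 kJ gives D = 420 kJ/mol.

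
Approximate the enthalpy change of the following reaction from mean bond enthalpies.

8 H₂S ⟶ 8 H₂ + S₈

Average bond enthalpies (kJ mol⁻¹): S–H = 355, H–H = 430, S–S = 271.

ΔH ≈ +72 kJ

Bonds broken (reactants):
  S–H: 16 × 355 = 5680
  Σ(broken) = 5680 kJ
Bonds formed (products):
  H–H: 8 × 430 = 3440
  S–S: 8 × 271 = 2168
  Σ(formed) = 5608 kJ
ΔH = Σ(broken) − Σ(formed) = 5680 − 5608 = +72 kJ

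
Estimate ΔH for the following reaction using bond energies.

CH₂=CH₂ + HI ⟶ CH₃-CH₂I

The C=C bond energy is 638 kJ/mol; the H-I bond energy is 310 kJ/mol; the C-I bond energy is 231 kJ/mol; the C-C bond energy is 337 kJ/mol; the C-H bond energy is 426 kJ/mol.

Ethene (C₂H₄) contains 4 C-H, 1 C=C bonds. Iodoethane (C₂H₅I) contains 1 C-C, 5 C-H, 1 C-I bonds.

Bonds broken (reactants):
  C-H: 4 × 426 = 1704
  C=C: 1 × 638 = 638
  H-I: 1 × 310 = 310
  Σ(broken) = 2652 kJ
Bonds formed (products):
  C-C: 1 × 337 = 337
  C-H: 5 × 426 = 2130
  C-I: 1 × 231 = 231
  Σ(formed) = 2698 kJ
ΔH = Σ(broken) − Σ(formed) = 2652 − 2698 = −46 kJ

ΔH ≈ −46 kJ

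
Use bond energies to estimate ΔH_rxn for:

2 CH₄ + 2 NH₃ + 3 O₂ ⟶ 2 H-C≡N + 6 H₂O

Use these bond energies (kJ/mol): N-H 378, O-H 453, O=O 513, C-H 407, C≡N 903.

Bonds broken (reactants):
  C-H: 8 × 407 = 3256
  N-H: 6 × 378 = 2268
  O=O: 3 × 513 = 1539
  Σ(broken) = 7063 kJ
Bonds formed (products):
  C≡N: 2 × 903 = 1806
  C-H: 2 × 407 = 814
  O-H: 12 × 453 = 5436
  Σ(formed) = 8056 kJ
ΔH = Σ(broken) − Σ(formed) = 7063 − 8056 = −993 kJ

ΔH ≈ −993 kJ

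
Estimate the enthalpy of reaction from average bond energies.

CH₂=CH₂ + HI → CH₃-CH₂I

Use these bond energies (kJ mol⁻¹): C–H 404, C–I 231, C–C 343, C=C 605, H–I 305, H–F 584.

Bonds broken (reactants):
  C–H: 4 × 404 = 1616
  C=C: 1 × 605 = 605
  H–I: 1 × 305 = 305
  Σ(broken) = 2526 kJ
Bonds formed (products):
  C–C: 1 × 343 = 343
  C–H: 5 × 404 = 2020
  C–I: 1 × 231 = 231
  Σ(formed) = 2594 kJ
ΔH = Σ(broken) − Σ(formed) = 2526 − 2594 = −68 kJ

ΔH ≈ −68 kJ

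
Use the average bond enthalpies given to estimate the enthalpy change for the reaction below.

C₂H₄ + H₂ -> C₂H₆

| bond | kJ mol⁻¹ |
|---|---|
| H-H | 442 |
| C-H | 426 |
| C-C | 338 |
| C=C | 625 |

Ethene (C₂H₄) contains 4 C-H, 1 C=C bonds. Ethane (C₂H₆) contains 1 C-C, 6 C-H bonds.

Bonds broken (reactants):
  C-H: 4 × 426 = 1704
  C=C: 1 × 625 = 625
  H-H: 1 × 442 = 442
  Σ(broken) = 2771 kJ
Bonds formed (products):
  C-C: 1 × 338 = 338
  C-H: 6 × 426 = 2556
  Σ(formed) = 2894 kJ
ΔH = Σ(broken) − Σ(formed) = 2771 − 2894 = −123 kJ

ΔH ≈ −123 kJ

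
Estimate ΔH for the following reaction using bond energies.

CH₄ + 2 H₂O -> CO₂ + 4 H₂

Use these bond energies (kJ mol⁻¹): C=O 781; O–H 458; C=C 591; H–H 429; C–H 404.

Bonds broken (reactants):
  C–H: 4 × 404 = 1616
  O–H: 4 × 458 = 1832
  Σ(broken) = 3448 kJ
Bonds formed (products):
  C=O: 2 × 781 = 1562
  H–H: 4 × 429 = 1716
  Σ(formed) = 3278 kJ
ΔH = Σ(broken) − Σ(formed) = 3448 − 3278 = +170 kJ

ΔH ≈ +170 kJ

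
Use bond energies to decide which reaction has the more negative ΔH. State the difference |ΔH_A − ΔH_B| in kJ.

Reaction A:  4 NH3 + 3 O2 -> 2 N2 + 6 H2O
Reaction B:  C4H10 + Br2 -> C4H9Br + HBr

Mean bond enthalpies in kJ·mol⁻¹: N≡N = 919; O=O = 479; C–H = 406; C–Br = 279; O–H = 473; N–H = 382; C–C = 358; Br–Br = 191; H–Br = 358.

Reaction A, by 1453 kJ

Reaction A:
  Bonds broken (reactants):
    N–H: 12 × 382 = 4584
    O=O: 3 × 479 = 1437
    Σ(broken) = 6021 kJ
  Bonds formed (products):
    N≡N: 2 × 919 = 1838
    O–H: 12 × 473 = 5676
    Σ(formed) = 7514 kJ
  ΔH_A = 6021 − 7514 = −1493 kJ
Reaction B:
  Bonds broken (reactants):
    Br–Br: 1 × 191 = 191
    C–C: 3 × 358 = 1074
    C–H: 10 × 406 = 4060
    Σ(broken) = 5325 kJ
  Bonds formed (products):
    C–Br: 1 × 279 = 279
    C–C: 3 × 358 = 1074
    C–H: 9 × 406 = 3654
    H–Br: 1 × 358 = 358
    Σ(formed) = 5365 kJ
  ΔH_B = 5325 − 5365 = −40 kJ
ΔH_A − ΔH_B = −1453 kJ, so reaction A has the more negative ΔH; |ΔH_A − ΔH_B| = 1453 kJ.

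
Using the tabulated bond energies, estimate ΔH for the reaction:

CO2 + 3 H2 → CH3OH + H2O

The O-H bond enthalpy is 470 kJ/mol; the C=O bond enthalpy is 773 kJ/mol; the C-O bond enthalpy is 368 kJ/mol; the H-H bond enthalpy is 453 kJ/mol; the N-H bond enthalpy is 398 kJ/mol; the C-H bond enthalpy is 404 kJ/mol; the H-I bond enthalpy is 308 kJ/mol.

ΔH ≈ −85 kJ

Bonds broken (reactants):
  C=O: 2 × 773 = 1546
  H-H: 3 × 453 = 1359
  Σ(broken) = 2905 kJ
Bonds formed (products):
  C-H: 3 × 404 = 1212
  C-O: 1 × 368 = 368
  O-H: 3 × 470 = 1410
  Σ(formed) = 2990 kJ
ΔH = Σ(broken) − Σ(formed) = 2905 − 2990 = −85 kJ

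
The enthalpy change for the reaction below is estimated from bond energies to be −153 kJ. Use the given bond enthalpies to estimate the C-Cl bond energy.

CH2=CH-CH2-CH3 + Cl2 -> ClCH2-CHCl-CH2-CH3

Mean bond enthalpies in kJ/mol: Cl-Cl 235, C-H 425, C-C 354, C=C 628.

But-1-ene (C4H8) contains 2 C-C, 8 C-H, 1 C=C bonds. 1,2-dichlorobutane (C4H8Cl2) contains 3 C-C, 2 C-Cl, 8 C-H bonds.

Let D be the C-Cl bond energy.
Σ(broken) = 2×354 + 8×425 + 1×628 + 1×235 = 4971
Σ(formed) = 3×354 + 2×D + 8×425 = 4462 + 2D
ΔH = Σ(broken) − Σ(formed) = (4971) − (4462 + 2D) = +509 − 2D
Setting this equal to −153 kJ gives 2D = 662, so D = 331 kJ/mol.

D(C-Cl) ≈ 331 kJ/mol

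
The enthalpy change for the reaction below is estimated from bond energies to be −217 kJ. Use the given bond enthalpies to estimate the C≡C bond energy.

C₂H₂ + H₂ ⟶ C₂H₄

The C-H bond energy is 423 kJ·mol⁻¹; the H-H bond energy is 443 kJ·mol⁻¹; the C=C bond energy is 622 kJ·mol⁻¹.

Let D be the C≡C bond energy.
Σ(broken) = 1×D + 2×423 + 1×443 = 1289 + D
Σ(formed) = 4×423 + 1×622 = 2314
ΔH = Σ(broken) − Σ(formed) = (1289 + D) − (2314) = −1025 + D
Setting this equal to −217 kJ gives D = 808 kJ/mol.

D(C≡C) ≈ 808 kJ/mol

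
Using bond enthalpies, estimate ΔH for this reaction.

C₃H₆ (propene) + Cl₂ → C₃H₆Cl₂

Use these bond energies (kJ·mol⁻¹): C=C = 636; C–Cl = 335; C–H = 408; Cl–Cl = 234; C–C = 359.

ΔH ≈ −159 kJ

Bonds broken (reactants):
  C–C: 1 × 359 = 359
  C–H: 6 × 408 = 2448
  C=C: 1 × 636 = 636
  Cl–Cl: 1 × 234 = 234
  Σ(broken) = 3677 kJ
Bonds formed (products):
  C–C: 2 × 359 = 718
  C–Cl: 2 × 335 = 670
  C–H: 6 × 408 = 2448
  Σ(formed) = 3836 kJ
ΔH = Σ(broken) − Σ(formed) = 3677 − 3836 = −159 kJ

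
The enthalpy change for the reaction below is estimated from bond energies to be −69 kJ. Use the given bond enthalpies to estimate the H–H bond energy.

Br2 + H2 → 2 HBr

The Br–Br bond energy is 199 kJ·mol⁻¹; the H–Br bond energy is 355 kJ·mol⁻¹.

Let D be the H–H bond energy.
Σ(broken) = 1×199 + 1×D = 199 + D
Σ(formed) = 2×355 = 710
ΔH = Σ(broken) − Σ(formed) = (199 + D) − (710) = −511 + D
Setting this equal to −69 kJ gives D = 442 kJ/mol.

D(H–H) ≈ 442 kJ/mol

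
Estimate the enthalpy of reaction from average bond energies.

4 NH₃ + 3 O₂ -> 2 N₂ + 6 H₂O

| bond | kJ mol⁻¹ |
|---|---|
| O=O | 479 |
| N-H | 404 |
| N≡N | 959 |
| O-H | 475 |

ΔH ≈ −1333 kJ

Bonds broken (reactants):
  N-H: 12 × 404 = 4848
  O=O: 3 × 479 = 1437
  Σ(broken) = 6285 kJ
Bonds formed (products):
  N≡N: 2 × 959 = 1918
  O-H: 12 × 475 = 5700
  Σ(formed) = 7618 kJ
ΔH = Σ(broken) − Σ(formed) = 6285 − 7618 = −1333 kJ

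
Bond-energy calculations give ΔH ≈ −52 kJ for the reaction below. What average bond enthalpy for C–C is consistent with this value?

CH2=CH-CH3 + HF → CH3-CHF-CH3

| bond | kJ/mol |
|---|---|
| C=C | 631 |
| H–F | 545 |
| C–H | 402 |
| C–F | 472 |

D(C–C) ≈ 354 kJ/mol

Let D be the C–C bond energy.
Σ(broken) = 1×D + 6×402 + 1×631 + 1×545 = 3588 + D
Σ(formed) = 2×D + 1×472 + 7×402 = 3286 + 2D
ΔH = Σ(broken) − Σ(formed) = (3588 + D) − (3286 + 2D) = +302 − D
Setting this equal to −52 kJ gives D = 354 kJ/mol.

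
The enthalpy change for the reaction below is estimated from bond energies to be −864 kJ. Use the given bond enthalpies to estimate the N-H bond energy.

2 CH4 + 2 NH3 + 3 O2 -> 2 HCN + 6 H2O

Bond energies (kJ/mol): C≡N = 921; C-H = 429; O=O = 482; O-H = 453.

Let D be the N-H bond energy.
Σ(broken) = 8×429 + 6×D + 3×482 = 4878 + 6D
Σ(formed) = 2×921 + 2×429 + 12×453 = 8136
ΔH = Σ(broken) − Σ(formed) = (4878 + 6D) − (8136) = −3258 + 6D
Setting this equal to −864 kJ gives 6D = 2394, so D = 399 kJ/mol.

D(N-H) ≈ 399 kJ/mol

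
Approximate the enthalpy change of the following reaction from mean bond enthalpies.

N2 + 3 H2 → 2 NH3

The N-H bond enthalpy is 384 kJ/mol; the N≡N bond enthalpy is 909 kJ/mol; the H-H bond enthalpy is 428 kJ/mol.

Bonds broken (reactants):
  H-H: 3 × 428 = 1284
  N≡N: 1 × 909 = 909
  Σ(broken) = 2193 kJ
Bonds formed (products):
  N-H: 6 × 384 = 2304
  Σ(formed) = 2304 kJ
ΔH = Σ(broken) − Σ(formed) = 2193 − 2304 = −111 kJ

ΔH ≈ −111 kJ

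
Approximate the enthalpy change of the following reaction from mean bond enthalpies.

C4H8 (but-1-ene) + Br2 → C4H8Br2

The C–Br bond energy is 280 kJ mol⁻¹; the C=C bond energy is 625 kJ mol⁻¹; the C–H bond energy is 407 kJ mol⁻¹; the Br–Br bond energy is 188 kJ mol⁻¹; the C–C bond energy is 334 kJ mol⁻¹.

Bonds broken (reactants):
  Br–Br: 1 × 188 = 188
  C–C: 2 × 334 = 668
  C–H: 8 × 407 = 3256
  C=C: 1 × 625 = 625
  Σ(broken) = 4737 kJ
Bonds formed (products):
  C–Br: 2 × 280 = 560
  C–C: 3 × 334 = 1002
  C–H: 8 × 407 = 3256
  Σ(formed) = 4818 kJ
ΔH = Σ(broken) − Σ(formed) = 4737 − 4818 = −81 kJ

ΔH ≈ −81 kJ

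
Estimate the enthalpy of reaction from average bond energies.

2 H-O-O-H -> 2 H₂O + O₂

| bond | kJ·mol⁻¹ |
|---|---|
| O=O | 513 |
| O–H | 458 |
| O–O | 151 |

ΔH ≈ −211 kJ

Bonds broken (reactants):
  O–H: 4 × 458 = 1832
  O–O: 2 × 151 = 302
  Σ(broken) = 2134 kJ
Bonds formed (products):
  O–H: 4 × 458 = 1832
  O=O: 1 × 513 = 513
  Σ(formed) = 2345 kJ
ΔH = Σ(broken) − Σ(formed) = 2134 − 2345 = −211 kJ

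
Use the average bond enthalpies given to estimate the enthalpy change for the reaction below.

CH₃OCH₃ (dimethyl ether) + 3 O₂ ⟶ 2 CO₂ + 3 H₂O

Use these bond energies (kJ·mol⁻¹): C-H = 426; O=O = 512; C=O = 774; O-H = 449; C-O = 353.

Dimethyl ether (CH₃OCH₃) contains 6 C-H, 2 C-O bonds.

Bonds broken (reactants):
  C-H: 6 × 426 = 2556
  C-O: 2 × 353 = 706
  O=O: 3 × 512 = 1536
  Σ(broken) = 4798 kJ
Bonds formed (products):
  C=O: 4 × 774 = 3096
  O-H: 6 × 449 = 2694
  Σ(formed) = 5790 kJ
ΔH = Σ(broken) − Σ(formed) = 4798 − 5790 = −992 kJ

ΔH ≈ −992 kJ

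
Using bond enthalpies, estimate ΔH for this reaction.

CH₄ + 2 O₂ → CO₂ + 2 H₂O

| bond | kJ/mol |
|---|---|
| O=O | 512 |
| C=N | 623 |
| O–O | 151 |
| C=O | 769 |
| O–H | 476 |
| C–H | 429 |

Bonds broken (reactants):
  C–H: 4 × 429 = 1716
  O=O: 2 × 512 = 1024
  Σ(broken) = 2740 kJ
Bonds formed (products):
  C=O: 2 × 769 = 1538
  O–H: 4 × 476 = 1904
  Σ(formed) = 3442 kJ
ΔH = Σ(broken) − Σ(formed) = 2740 − 3442 = −702 kJ

ΔH ≈ −702 kJ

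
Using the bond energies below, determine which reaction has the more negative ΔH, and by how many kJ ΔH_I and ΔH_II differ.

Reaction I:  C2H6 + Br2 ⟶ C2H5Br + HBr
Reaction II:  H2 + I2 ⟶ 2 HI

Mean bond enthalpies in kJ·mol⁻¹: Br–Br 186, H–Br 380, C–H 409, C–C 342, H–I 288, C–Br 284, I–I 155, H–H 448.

Reaction I, by 96 kJ

Reaction I:
  Bonds broken (reactants):
    Br–Br: 1 × 186 = 186
    C–C: 1 × 342 = 342
    C–H: 6 × 409 = 2454
    Σ(broken) = 2982 kJ
  Bonds formed (products):
    C–Br: 1 × 284 = 284
    C–C: 1 × 342 = 342
    C–H: 5 × 409 = 2045
    H–Br: 1 × 380 = 380
    Σ(formed) = 3051 kJ
  ΔH_I = 2982 − 3051 = −69 kJ
Reaction II:
  Bonds broken (reactants):
    H–H: 1 × 448 = 448
    I–I: 1 × 155 = 155
    Σ(broken) = 603 kJ
  Bonds formed (products):
    H–I: 2 × 288 = 576
    Σ(formed) = 576 kJ
  ΔH_II = 603 − 576 = +27 kJ
ΔH_I − ΔH_II = −96 kJ, so reaction I has the more negative ΔH; |ΔH_I − ΔH_II| = 96 kJ.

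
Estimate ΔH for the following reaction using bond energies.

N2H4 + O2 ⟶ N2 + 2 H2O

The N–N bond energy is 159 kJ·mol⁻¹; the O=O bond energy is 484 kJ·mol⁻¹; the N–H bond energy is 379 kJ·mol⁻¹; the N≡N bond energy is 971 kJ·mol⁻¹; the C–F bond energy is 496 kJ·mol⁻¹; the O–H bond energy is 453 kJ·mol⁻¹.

ΔH ≈ −624 kJ

Bonds broken (reactants):
  N–H: 4 × 379 = 1516
  N–N: 1 × 159 = 159
  O=O: 1 × 484 = 484
  Σ(broken) = 2159 kJ
Bonds formed (products):
  N≡N: 1 × 971 = 971
  O–H: 4 × 453 = 1812
  Σ(formed) = 2783 kJ
ΔH = Σ(broken) − Σ(formed) = 2159 − 2783 = −624 kJ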